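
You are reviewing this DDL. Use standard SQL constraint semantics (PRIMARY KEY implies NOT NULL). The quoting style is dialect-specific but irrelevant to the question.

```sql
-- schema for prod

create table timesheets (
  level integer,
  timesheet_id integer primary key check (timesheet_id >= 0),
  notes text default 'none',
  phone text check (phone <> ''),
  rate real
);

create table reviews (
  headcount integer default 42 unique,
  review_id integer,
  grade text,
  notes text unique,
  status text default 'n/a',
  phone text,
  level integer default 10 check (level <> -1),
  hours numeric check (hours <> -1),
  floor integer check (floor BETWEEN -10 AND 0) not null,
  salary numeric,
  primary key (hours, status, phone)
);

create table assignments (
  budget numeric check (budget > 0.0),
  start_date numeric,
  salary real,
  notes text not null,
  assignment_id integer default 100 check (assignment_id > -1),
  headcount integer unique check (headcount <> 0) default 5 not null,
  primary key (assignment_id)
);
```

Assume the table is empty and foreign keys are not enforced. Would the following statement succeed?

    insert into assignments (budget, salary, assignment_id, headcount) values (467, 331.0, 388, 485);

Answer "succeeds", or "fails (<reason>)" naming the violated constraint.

notes is omitted from the column list and has no DEFAULT, so it would receive NULL.
But notes is declared NOT NULL.

fails (NOT NULL on notes)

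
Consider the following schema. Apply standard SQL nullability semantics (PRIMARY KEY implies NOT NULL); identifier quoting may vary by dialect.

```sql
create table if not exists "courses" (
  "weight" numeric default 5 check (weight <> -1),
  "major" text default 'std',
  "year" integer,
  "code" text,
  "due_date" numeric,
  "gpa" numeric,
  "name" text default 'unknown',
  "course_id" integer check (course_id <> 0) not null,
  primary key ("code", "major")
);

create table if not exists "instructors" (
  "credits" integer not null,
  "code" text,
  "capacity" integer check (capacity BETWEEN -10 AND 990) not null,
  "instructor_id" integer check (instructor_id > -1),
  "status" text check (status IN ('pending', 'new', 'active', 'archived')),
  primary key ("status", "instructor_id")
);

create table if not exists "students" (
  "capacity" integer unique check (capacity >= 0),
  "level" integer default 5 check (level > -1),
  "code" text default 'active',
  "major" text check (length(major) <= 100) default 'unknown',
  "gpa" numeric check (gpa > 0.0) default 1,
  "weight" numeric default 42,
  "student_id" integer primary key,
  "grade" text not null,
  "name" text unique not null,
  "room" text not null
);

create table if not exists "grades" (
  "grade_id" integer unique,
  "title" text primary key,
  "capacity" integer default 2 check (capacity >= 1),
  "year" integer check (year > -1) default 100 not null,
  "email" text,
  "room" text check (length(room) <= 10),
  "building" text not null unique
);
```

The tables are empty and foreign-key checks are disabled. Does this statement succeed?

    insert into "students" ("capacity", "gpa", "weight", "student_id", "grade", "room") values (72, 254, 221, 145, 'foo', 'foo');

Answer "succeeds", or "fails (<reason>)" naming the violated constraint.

fails (NOT NULL on name)

name is omitted from the column list and has no DEFAULT, so it would receive NULL.
But name is declared NOT NULL.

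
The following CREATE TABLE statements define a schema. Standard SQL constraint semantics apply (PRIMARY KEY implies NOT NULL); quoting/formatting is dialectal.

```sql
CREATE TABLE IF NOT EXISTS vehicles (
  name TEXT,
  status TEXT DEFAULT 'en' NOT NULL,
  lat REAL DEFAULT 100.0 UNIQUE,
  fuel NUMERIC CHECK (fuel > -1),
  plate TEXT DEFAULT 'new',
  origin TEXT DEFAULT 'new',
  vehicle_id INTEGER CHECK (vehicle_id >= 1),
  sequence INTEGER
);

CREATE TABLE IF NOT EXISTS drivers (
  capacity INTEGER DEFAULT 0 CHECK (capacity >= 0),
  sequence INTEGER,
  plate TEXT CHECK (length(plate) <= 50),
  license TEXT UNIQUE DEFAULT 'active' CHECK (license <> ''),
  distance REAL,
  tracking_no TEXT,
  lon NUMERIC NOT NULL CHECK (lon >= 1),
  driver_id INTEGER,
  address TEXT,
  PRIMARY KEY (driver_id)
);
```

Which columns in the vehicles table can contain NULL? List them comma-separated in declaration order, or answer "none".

- name: no NOT NULL constraint applies → nullable.
- status: declared NOT NULL → not nullable.
- lat: UNIQUE does not imply NOT NULL → nullable.
- fuel: CHECK does not forbid NULL (a CHECK constraint passes when its expression is NULL) → nullable.
- plate: DEFAULT only fills an omitted column; an explicit NULL is still allowed → nullable.
- origin: DEFAULT only fills an omitted column; an explicit NULL is still allowed → nullable.
- vehicle_id: CHECK does not forbid NULL (a CHECK constraint passes when its expression is NULL) → nullable.
- sequence: no NOT NULL constraint applies → nullable.

name, lat, fuel, plate, origin, vehicle_id, sequence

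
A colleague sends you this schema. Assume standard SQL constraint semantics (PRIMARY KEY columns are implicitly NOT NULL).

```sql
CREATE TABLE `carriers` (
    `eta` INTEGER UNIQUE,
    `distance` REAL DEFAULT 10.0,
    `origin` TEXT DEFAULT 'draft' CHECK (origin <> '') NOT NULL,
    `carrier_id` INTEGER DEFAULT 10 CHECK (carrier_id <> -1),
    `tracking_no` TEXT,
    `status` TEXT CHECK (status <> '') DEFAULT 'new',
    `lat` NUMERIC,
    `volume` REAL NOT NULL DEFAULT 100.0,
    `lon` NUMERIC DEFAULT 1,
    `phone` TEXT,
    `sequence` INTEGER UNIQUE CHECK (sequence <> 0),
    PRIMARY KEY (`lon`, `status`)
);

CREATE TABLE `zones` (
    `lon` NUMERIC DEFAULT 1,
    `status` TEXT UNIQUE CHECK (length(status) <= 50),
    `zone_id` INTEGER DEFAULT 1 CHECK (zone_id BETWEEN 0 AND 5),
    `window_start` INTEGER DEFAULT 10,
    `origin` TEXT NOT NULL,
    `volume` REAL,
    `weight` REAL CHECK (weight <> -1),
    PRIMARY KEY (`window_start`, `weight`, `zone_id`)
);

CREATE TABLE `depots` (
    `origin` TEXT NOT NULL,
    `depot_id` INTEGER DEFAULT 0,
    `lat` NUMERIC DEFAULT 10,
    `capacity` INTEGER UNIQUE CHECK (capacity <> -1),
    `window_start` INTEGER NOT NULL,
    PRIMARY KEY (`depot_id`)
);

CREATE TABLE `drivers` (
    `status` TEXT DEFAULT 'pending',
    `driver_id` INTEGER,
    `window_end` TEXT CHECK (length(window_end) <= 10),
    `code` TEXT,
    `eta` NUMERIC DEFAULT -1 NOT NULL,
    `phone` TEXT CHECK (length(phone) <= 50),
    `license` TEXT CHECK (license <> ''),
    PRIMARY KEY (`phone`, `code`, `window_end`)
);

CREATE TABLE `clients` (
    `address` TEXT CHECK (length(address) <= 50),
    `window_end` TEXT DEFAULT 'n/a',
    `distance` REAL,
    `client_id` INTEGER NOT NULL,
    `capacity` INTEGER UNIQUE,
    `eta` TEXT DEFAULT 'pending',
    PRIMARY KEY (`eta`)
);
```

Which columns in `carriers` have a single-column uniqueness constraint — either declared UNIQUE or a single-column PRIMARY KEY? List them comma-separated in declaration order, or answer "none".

- eta: declared UNIQUE → unique.
- distance: no UNIQUE or single-column PK constraint.
- origin: no UNIQUE or single-column PK constraint.
- carrier_id: no UNIQUE or single-column PK constraint.
- tracking_no: no UNIQUE or single-column PK constraint.
- status: part of a composite PRIMARY KEY — only the tuple is unique, not this column on its own.
- lat: no UNIQUE or single-column PK constraint.
- volume: no UNIQUE or single-column PK constraint.
- lon: part of a composite PRIMARY KEY — only the tuple is unique, not this column on its own.
- phone: no UNIQUE or single-column PK constraint.
- sequence: declared UNIQUE → unique.

eta, sequence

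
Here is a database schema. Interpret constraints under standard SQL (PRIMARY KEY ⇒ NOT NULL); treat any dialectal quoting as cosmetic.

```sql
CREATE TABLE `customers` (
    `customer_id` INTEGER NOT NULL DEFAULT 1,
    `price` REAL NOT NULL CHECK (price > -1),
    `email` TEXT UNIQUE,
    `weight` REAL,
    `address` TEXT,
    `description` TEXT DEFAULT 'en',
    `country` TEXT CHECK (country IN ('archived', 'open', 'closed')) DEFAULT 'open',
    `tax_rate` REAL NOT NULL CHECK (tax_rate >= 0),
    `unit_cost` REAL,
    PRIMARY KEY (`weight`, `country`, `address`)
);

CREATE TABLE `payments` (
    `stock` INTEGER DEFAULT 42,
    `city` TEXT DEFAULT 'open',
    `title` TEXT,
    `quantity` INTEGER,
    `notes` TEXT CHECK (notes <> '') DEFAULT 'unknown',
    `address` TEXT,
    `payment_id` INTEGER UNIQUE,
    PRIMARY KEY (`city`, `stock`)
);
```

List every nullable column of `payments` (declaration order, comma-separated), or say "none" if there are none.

title, quantity, notes, address, payment_id

- stock: part of the PRIMARY KEY, which implies NOT NULL → not nullable.
- city: part of the PRIMARY KEY, which implies NOT NULL → not nullable.
- title: no NOT NULL constraint applies → nullable.
- quantity: no NOT NULL constraint applies → nullable.
- notes: CHECK does not forbid NULL (a CHECK constraint passes when its expression is NULL) → nullable.
- address: no NOT NULL constraint applies → nullable.
- payment_id: UNIQUE does not imply NOT NULL → nullable.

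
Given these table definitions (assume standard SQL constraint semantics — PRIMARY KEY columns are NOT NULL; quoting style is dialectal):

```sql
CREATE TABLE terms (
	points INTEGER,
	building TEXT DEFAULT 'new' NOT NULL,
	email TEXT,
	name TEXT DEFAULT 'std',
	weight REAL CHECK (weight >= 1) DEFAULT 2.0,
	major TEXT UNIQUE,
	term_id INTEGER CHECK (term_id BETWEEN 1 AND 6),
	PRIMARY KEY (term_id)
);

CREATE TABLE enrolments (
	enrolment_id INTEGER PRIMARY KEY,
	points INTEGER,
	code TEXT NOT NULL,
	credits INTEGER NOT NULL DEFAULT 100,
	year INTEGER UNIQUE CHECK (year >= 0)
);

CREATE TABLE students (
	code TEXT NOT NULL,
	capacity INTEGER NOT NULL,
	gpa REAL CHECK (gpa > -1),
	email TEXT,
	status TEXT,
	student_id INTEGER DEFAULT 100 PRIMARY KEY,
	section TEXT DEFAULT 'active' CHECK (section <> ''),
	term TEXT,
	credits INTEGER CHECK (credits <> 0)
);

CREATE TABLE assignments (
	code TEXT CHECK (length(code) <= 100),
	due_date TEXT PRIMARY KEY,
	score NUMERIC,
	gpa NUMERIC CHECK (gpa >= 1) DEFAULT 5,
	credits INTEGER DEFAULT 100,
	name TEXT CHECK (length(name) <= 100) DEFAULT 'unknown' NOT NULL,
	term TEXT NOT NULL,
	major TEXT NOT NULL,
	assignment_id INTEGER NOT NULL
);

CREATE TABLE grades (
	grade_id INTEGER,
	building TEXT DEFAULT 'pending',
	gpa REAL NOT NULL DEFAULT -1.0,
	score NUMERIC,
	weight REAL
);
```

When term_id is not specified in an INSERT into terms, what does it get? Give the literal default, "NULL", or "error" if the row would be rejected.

term_id has no DEFAULT clause.
Omitting it would insert NULL, but it is part of the PRIMARY KEY, so the INSERT fails.

error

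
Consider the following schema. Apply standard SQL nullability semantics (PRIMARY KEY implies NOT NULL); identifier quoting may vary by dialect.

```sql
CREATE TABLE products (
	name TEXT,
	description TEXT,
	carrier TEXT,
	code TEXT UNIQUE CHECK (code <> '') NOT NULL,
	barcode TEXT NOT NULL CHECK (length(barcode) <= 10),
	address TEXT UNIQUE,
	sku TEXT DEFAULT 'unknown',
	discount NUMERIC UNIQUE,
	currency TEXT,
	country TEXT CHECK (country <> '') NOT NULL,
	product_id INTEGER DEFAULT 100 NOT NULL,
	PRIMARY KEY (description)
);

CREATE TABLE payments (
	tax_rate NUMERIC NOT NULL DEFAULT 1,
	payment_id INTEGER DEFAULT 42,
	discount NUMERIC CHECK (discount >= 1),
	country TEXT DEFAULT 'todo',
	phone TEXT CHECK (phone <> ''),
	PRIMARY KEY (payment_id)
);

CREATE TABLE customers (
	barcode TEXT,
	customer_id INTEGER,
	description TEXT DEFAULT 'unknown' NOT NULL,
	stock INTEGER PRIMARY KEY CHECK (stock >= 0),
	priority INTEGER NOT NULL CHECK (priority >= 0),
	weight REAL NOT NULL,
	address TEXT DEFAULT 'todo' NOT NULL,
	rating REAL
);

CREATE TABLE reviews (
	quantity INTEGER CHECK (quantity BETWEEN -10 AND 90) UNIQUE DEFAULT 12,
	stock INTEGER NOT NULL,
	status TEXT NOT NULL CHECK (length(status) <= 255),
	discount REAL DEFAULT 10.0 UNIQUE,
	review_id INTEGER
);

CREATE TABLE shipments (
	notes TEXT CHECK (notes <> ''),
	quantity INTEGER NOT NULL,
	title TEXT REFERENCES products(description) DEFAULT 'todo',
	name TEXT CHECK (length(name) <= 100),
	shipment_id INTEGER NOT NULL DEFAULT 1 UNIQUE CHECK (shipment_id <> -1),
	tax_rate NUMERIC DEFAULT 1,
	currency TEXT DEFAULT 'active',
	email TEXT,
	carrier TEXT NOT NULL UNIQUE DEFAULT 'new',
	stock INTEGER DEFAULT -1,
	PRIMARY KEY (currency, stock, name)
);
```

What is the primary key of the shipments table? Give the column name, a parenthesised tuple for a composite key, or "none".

(currency, stock, name)

A table-level PRIMARY KEY clause names 3 columns: currency, stock, name.
This is a composite key — the combination is unique, not each column individually.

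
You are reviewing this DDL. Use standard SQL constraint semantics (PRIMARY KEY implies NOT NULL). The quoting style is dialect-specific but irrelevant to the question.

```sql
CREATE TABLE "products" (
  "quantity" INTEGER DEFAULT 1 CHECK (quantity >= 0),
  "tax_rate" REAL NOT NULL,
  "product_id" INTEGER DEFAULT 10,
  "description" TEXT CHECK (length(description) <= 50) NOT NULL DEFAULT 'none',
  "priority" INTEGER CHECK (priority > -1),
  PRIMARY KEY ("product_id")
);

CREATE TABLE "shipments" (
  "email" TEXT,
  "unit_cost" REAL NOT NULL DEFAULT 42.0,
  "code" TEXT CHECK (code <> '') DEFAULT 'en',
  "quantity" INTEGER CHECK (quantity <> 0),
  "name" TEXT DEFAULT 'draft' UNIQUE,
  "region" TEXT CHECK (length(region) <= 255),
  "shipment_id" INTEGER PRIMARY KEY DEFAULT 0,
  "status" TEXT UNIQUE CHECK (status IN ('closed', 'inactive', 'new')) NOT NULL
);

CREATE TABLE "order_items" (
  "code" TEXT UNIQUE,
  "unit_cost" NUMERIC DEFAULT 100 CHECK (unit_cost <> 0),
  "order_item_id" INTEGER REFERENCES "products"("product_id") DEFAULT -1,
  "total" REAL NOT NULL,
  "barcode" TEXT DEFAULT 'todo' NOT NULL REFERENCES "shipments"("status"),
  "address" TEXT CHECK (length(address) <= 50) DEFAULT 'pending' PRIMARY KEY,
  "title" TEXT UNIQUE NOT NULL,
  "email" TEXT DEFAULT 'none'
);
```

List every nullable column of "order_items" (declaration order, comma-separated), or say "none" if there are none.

code, unit_cost, order_item_id, email

- code: UNIQUE does not imply NOT NULL → nullable.
- unit_cost: CHECK does not forbid NULL (a CHECK constraint passes when its expression is NULL) → nullable.
- order_item_id: a foreign key column may be NULL unless separately constrained → nullable.
- total: declared NOT NULL → not nullable.
- barcode: declared NOT NULL → not nullable.
- address: part of the PRIMARY KEY, which implies NOT NULL → not nullable.
- title: declared NOT NULL → not nullable.
- email: DEFAULT only fills an omitted column; an explicit NULL is still allowed → nullable.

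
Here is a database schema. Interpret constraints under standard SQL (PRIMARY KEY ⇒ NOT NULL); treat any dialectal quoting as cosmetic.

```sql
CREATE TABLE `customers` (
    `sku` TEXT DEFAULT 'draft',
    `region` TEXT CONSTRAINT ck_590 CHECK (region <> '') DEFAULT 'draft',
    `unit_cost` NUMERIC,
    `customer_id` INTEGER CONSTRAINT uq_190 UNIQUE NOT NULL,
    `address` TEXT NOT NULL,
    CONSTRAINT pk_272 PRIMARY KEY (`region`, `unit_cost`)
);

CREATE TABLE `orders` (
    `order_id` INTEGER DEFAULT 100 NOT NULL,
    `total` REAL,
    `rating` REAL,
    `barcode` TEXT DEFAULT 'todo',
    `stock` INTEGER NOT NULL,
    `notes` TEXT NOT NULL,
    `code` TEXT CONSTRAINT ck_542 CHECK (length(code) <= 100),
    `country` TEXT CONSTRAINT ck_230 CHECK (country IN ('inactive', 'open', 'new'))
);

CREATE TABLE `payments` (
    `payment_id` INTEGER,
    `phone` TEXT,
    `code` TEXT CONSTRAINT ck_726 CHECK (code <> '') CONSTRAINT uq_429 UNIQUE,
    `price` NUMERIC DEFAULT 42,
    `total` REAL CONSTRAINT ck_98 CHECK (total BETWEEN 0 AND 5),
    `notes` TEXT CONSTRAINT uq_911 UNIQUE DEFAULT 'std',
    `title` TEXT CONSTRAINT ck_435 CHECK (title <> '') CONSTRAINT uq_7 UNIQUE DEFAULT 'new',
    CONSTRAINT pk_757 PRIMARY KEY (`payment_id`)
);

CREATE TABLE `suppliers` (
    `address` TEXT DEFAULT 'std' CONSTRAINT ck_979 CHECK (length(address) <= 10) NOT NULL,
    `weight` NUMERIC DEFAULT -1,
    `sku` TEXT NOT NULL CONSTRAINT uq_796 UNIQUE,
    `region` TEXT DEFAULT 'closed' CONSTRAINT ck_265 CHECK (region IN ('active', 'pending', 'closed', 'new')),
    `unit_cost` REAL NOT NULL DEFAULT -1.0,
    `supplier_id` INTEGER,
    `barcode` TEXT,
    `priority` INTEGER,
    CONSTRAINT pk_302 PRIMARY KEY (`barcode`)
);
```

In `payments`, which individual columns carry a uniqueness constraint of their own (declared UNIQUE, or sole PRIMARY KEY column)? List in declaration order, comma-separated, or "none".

payment_id, code, notes, title

- payment_id: single-column PRIMARY KEY → unique.
- phone: no UNIQUE or single-column PK constraint.
- code: declared UNIQUE → unique.
- price: no UNIQUE or single-column PK constraint.
- total: no UNIQUE or single-column PK constraint.
- notes: declared UNIQUE → unique.
- title: declared UNIQUE → unique.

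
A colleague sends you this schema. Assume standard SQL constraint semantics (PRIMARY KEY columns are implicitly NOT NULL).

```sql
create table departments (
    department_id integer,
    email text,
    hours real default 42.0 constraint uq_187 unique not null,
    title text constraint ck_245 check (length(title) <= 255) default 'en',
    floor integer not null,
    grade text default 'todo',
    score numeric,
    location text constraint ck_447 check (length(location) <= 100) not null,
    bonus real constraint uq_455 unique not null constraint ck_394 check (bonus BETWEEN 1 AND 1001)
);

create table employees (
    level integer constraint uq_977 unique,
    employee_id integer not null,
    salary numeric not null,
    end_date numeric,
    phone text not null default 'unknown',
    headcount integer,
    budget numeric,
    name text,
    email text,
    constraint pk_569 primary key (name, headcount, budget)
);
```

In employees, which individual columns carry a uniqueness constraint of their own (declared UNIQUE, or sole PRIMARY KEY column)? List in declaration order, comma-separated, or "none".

- level: declared UNIQUE → unique.
- employee_id: no UNIQUE or single-column PK constraint.
- salary: no UNIQUE or single-column PK constraint.
- end_date: no UNIQUE or single-column PK constraint.
- phone: no UNIQUE or single-column PK constraint.
- headcount: part of a composite PRIMARY KEY — only the tuple is unique, not this column on its own.
- budget: part of a composite PRIMARY KEY — only the tuple is unique, not this column on its own.
- name: part of a composite PRIMARY KEY — only the tuple is unique, not this column on its own.
- email: no UNIQUE or single-column PK constraint.

level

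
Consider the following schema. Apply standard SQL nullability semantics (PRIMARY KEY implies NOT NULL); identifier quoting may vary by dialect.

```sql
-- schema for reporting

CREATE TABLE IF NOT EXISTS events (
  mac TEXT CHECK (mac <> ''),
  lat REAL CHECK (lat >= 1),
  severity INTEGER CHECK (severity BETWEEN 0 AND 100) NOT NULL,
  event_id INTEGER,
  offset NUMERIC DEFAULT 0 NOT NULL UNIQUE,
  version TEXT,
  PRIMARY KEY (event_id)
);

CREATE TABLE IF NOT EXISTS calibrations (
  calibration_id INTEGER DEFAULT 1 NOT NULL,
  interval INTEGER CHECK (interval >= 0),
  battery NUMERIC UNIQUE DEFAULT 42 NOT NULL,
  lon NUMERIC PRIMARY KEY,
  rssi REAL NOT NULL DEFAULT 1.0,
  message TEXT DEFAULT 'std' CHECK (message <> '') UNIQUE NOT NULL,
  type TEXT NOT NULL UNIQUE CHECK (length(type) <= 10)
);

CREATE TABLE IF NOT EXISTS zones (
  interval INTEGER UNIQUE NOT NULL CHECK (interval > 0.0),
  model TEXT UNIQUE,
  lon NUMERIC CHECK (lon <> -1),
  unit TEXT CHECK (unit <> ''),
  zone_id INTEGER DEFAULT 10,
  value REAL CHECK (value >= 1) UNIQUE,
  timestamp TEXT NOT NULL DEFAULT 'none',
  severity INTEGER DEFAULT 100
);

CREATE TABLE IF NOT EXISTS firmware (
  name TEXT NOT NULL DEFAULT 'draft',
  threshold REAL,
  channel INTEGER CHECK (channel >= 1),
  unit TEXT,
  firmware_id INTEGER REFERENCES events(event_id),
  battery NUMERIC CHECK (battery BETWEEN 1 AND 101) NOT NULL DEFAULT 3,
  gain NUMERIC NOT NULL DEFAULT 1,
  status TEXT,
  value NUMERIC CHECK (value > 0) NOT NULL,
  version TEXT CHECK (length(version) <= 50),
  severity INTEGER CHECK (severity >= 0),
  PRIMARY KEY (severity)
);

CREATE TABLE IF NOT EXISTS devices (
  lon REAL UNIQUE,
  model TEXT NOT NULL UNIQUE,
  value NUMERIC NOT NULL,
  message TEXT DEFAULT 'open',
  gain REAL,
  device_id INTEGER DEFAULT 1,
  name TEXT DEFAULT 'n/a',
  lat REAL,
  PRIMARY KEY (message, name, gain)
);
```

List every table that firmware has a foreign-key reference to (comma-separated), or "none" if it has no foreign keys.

- firmware_id REFERENCES events(event_id).

events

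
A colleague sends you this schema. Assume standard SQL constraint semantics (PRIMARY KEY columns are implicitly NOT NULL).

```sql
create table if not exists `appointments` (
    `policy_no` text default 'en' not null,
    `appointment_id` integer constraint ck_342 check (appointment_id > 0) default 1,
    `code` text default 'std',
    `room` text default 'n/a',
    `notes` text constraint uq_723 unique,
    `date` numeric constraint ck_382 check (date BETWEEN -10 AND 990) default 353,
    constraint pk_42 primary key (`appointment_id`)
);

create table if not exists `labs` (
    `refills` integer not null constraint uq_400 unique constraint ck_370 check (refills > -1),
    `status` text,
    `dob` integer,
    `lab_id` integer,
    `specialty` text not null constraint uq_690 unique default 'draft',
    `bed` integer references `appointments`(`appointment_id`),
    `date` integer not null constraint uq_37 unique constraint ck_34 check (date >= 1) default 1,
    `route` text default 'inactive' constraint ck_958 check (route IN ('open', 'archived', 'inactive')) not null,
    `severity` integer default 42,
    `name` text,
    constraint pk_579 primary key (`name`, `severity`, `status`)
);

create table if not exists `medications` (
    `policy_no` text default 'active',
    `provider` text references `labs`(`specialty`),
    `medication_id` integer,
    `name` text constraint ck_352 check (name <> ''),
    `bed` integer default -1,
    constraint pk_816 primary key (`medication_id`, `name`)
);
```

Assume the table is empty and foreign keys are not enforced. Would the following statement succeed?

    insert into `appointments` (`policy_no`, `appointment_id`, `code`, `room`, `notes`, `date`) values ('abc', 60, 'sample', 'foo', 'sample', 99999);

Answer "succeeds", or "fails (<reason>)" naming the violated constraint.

fails (CHECK on date)

The value 99999 for date violates CHECK (date BETWEEN -10 AND 990).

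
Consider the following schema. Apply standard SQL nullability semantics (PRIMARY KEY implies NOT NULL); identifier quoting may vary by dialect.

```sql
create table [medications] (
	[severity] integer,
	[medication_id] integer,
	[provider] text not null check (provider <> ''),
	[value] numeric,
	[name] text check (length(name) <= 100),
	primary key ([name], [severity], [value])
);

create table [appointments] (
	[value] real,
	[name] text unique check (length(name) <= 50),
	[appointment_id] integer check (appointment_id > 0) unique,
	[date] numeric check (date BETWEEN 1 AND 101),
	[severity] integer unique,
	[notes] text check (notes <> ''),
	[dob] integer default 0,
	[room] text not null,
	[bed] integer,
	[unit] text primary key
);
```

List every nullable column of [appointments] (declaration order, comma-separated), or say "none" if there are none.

- value: no NOT NULL constraint applies → nullable.
- name: CHECK does not forbid NULL (a CHECK constraint passes when its expression is NULL) → nullable.
- appointment_id: CHECK does not forbid NULL (a CHECK constraint passes when its expression is NULL) → nullable.
- date: CHECK does not forbid NULL (a CHECK constraint passes when its expression is NULL) → nullable.
- severity: UNIQUE does not imply NOT NULL → nullable.
- notes: CHECK does not forbid NULL (a CHECK constraint passes when its expression is NULL) → nullable.
- dob: DEFAULT only fills an omitted column; an explicit NULL is still allowed → nullable.
- room: declared NOT NULL → not nullable.
- bed: no NOT NULL constraint applies → nullable.
- unit: part of the PRIMARY KEY, which implies NOT NULL → not nullable.

value, name, appointment_id, date, severity, notes, dob, bed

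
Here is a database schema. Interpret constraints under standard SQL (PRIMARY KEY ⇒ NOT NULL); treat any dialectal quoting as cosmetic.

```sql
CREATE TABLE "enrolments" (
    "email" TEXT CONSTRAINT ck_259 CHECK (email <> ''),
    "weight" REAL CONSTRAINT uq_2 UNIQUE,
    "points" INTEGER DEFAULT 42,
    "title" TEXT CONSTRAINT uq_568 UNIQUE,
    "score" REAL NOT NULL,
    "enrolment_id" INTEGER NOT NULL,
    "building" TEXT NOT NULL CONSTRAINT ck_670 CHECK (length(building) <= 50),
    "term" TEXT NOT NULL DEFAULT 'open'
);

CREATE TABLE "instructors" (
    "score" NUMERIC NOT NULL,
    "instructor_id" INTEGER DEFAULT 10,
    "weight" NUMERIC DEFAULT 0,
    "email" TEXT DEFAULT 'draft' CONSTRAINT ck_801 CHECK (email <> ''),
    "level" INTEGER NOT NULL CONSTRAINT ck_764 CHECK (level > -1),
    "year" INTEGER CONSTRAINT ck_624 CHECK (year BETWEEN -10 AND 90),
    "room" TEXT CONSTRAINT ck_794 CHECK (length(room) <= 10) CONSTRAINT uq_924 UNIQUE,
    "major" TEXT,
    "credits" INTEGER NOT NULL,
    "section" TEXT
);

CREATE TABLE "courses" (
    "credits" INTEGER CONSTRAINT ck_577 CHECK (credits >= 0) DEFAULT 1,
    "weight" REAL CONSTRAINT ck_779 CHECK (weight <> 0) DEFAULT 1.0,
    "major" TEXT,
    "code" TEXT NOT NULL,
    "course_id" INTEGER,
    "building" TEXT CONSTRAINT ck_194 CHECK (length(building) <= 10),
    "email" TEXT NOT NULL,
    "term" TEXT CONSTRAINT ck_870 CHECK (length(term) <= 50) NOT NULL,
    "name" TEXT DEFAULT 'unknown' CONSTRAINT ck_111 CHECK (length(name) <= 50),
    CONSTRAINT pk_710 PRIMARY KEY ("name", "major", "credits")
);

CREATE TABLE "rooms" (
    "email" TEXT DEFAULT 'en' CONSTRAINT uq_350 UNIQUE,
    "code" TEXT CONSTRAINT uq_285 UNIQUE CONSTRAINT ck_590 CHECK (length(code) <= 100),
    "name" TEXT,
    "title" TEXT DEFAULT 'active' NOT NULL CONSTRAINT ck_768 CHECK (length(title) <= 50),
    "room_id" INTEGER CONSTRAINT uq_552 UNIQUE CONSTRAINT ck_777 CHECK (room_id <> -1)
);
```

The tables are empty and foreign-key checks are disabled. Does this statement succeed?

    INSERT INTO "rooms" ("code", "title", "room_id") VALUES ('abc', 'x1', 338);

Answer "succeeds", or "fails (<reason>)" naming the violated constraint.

succeeds

NOT NULL columns: title is supplied.
CHECK constraints: 'abc' satisfies (length(code) <= 100); 'x1' satisfies (length(title) <= 50); 338 satisfies (room_id <> -1).
No constraint is violated.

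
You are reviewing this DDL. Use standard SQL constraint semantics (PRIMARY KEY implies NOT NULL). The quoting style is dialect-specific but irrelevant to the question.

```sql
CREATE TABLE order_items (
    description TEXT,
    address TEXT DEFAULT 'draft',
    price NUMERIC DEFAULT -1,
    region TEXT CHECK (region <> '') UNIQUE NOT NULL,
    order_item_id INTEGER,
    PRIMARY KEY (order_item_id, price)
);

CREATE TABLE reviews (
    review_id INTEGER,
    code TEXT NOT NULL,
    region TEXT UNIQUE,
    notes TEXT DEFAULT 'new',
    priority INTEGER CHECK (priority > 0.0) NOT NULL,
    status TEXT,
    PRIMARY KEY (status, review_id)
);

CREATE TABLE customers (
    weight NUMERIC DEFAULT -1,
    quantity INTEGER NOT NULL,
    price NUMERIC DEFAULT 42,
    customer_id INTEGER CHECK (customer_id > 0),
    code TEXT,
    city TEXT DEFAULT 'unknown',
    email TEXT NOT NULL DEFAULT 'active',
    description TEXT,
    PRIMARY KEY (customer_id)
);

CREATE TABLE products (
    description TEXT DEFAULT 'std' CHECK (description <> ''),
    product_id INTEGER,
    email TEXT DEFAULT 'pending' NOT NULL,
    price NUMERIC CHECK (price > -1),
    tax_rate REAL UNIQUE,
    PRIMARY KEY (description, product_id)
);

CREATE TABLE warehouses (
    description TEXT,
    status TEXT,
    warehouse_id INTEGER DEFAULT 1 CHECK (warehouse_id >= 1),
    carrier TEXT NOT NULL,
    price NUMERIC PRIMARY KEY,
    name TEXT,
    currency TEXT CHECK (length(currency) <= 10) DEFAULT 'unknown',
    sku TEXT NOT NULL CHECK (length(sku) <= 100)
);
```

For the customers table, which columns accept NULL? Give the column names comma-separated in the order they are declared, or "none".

weight, price, code, city, description

- weight: DEFAULT only fills an omitted column; an explicit NULL is still allowed → nullable.
- quantity: declared NOT NULL → not nullable.
- price: DEFAULT only fills an omitted column; an explicit NULL is still allowed → nullable.
- customer_id: part of the PRIMARY KEY, which implies NOT NULL → not nullable.
- code: no NOT NULL constraint applies → nullable.
- city: DEFAULT only fills an omitted column; an explicit NULL is still allowed → nullable.
- email: declared NOT NULL → not nullable.
- description: no NOT NULL constraint applies → nullable.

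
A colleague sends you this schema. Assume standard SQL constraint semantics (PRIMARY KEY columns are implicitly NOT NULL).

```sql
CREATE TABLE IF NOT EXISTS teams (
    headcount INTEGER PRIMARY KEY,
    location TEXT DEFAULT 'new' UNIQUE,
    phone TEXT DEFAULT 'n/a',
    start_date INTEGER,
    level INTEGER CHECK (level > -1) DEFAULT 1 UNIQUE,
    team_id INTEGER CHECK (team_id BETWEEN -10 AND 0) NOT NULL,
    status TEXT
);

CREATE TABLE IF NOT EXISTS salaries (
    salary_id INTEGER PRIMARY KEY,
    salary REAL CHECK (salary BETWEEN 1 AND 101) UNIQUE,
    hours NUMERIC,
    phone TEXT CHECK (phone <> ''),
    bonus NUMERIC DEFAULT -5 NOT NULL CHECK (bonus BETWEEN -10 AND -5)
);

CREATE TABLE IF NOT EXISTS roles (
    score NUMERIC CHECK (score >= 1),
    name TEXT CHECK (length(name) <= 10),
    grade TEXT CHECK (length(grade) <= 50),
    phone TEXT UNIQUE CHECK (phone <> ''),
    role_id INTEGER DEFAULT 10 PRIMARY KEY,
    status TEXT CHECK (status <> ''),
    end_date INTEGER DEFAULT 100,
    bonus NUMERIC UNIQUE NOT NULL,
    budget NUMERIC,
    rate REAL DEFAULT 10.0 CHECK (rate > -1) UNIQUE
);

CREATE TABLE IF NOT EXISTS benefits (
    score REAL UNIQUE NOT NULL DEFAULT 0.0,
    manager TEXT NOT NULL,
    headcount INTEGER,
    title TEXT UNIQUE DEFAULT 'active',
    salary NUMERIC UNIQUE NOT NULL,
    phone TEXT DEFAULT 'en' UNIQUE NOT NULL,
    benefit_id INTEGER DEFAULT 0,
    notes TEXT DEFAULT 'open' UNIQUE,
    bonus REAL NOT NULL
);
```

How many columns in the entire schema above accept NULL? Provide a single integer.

teams: 5 nullable (location, phone, start_date, level, status — PK (headcount) and explicit NOT NULL columns excluded).
salaries: 3 nullable (salary, hours, phone — PK (salary_id) and explicit NOT NULL columns excluded).
roles: 8 nullable (score, name, grade, phone, status, end_date, budget, rate — PK (role_id) and explicit NOT NULL columns excluded).
benefits: 4 nullable (headcount, title, benefit_id, notes — PK none and explicit NOT NULL columns excluded).
Total: 5 + 3 + 8 + 4 = 20.

20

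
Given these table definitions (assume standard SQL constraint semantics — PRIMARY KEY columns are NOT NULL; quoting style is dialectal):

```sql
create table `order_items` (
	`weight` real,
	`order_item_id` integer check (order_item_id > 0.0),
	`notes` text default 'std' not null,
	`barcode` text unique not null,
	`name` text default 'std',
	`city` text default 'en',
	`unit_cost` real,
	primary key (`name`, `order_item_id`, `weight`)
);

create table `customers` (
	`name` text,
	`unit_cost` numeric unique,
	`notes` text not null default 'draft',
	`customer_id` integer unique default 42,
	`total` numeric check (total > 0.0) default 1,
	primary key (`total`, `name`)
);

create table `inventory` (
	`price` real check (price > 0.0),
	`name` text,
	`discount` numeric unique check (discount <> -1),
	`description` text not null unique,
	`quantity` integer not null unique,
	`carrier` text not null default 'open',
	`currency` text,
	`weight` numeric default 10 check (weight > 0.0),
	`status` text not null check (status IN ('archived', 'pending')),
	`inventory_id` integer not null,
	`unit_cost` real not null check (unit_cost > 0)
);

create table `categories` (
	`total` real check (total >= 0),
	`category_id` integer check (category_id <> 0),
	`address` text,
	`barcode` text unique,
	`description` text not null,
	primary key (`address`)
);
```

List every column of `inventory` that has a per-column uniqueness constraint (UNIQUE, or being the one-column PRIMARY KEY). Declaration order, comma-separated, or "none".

discount, description, quantity

- price: no UNIQUE or single-column PK constraint.
- name: no UNIQUE or single-column PK constraint.
- discount: declared UNIQUE → unique.
- description: declared UNIQUE → unique.
- quantity: declared UNIQUE → unique.
- carrier: no UNIQUE or single-column PK constraint.
- currency: no UNIQUE or single-column PK constraint.
- weight: no UNIQUE or single-column PK constraint.
- status: no UNIQUE or single-column PK constraint.
- inventory_id: no UNIQUE or single-column PK constraint.
- unit_cost: no UNIQUE or single-column PK constraint.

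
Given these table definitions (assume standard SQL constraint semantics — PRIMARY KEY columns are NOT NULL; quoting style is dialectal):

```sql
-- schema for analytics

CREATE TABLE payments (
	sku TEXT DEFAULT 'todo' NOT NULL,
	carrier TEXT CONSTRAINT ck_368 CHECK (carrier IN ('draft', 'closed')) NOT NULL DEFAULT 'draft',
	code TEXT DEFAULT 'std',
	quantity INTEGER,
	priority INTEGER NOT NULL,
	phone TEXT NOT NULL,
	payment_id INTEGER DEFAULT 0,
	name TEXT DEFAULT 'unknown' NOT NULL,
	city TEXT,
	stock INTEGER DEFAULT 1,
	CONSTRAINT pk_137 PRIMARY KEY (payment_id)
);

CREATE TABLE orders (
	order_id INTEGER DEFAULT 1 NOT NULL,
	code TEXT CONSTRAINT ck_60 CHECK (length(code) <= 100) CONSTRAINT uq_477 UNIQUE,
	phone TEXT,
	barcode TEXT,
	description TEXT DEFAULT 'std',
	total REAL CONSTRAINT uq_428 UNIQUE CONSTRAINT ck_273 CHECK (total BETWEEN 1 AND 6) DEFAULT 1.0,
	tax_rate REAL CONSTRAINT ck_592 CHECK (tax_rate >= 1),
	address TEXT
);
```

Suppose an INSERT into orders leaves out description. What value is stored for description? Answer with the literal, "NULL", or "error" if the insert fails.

description has an explicit DEFAULT 'std'.
When the column is omitted from an INSERT, that default is used.

'std'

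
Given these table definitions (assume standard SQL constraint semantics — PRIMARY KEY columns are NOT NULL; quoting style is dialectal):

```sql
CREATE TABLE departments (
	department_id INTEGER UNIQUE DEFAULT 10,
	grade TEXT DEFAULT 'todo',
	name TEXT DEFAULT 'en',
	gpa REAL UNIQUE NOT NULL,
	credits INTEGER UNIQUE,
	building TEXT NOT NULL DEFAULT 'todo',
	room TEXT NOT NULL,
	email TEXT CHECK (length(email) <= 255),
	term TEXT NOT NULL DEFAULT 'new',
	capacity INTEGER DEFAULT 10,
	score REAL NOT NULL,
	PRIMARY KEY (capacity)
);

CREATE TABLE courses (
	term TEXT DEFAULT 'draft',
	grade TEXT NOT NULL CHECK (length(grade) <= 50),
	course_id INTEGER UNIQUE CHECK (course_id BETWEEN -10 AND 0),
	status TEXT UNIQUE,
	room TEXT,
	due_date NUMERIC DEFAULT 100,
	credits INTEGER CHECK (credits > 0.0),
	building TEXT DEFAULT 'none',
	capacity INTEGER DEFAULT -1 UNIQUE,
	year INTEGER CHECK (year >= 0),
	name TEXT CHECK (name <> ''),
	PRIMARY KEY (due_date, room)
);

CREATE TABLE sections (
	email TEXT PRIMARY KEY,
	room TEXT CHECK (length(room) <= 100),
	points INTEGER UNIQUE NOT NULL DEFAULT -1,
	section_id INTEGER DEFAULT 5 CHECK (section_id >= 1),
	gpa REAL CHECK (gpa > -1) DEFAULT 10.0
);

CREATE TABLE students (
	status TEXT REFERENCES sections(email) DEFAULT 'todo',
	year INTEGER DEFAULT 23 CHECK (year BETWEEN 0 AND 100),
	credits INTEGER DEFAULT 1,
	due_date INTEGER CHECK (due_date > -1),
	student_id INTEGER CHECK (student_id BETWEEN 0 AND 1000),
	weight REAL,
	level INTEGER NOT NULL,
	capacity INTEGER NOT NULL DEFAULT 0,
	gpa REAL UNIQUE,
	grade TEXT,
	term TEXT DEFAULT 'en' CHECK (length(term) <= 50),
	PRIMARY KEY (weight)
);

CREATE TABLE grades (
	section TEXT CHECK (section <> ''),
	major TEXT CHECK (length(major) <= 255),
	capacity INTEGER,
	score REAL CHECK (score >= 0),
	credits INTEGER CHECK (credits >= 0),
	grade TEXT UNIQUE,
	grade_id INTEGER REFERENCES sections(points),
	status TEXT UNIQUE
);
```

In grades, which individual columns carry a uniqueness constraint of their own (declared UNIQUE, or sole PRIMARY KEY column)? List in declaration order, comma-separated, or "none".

- section: no UNIQUE or single-column PK constraint.
- major: no UNIQUE or single-column PK constraint.
- capacity: no UNIQUE or single-column PK constraint.
- score: no UNIQUE or single-column PK constraint.
- credits: no UNIQUE or single-column PK constraint.
- grade: declared UNIQUE → unique.
- grade_id: no UNIQUE or single-column PK constraint.
- status: declared UNIQUE → unique.

grade, status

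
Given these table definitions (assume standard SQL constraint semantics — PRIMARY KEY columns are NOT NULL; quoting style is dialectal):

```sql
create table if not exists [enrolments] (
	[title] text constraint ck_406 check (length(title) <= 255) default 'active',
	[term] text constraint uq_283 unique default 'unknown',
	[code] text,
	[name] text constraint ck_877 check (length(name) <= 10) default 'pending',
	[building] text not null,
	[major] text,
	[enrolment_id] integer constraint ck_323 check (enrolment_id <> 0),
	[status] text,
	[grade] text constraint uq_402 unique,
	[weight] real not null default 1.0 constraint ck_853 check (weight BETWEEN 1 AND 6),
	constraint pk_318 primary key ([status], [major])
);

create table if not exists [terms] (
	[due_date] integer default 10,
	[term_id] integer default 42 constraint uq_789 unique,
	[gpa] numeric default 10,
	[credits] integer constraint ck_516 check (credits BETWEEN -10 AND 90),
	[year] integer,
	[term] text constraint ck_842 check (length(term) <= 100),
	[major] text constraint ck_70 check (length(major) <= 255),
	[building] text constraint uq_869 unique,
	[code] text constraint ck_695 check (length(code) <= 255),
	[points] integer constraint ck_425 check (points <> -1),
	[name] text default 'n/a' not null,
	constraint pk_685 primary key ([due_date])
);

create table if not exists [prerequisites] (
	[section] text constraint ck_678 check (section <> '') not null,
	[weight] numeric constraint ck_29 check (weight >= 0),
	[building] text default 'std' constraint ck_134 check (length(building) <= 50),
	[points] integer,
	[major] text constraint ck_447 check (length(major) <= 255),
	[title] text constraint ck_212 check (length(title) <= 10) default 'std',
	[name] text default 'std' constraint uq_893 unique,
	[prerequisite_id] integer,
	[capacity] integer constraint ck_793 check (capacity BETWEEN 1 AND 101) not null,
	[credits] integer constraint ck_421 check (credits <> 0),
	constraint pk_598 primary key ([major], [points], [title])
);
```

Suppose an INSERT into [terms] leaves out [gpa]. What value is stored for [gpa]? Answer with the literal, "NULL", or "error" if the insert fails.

gpa has an explicit DEFAULT 10.
When the column is omitted from an INSERT, that default is used.

10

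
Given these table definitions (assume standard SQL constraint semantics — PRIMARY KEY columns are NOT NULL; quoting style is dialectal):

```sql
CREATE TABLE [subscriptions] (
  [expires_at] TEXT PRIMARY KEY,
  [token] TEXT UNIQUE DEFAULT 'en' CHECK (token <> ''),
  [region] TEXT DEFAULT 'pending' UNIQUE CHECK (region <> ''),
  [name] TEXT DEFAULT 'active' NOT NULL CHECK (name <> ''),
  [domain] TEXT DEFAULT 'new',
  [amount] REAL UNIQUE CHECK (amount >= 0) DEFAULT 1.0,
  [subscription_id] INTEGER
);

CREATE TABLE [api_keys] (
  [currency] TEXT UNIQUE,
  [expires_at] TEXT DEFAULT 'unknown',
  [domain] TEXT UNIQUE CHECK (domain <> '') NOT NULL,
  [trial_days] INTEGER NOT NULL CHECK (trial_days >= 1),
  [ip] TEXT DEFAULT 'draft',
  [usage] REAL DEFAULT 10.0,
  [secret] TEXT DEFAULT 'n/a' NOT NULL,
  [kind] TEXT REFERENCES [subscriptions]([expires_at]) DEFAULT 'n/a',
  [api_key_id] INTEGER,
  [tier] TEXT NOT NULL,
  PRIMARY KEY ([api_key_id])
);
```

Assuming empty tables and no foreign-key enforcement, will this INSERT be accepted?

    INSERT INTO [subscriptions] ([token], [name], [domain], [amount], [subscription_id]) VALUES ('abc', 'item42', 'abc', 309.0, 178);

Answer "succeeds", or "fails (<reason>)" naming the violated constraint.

fails (NOT NULL on expires_at)

expires_at is omitted from the column list and has no DEFAULT, so it would receive NULL.
But expires_at is part of the PRIMARY KEY (implied NOT NULL).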